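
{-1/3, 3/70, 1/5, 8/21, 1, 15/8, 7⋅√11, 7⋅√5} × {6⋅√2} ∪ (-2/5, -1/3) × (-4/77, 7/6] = ((-2/5, -1/3) × (-4/77, 7/6]) ∪ ({-1/3, 3/70, 1/5, 8/21, 1, 15/8, 7⋅√11, 7⋅√5} × {6⋅√2})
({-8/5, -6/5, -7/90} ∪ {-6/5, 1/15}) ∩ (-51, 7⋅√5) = {-8/5, -6/5, -7/90, 1/15}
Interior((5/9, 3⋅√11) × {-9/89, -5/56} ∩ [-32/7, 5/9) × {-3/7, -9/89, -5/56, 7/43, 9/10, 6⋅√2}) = ∅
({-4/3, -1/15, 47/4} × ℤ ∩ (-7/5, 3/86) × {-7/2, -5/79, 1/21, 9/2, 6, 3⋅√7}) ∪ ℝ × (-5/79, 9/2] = ({-4/3, -1/15} × {6}) ∪ (ℝ × (-5/79, 9/2])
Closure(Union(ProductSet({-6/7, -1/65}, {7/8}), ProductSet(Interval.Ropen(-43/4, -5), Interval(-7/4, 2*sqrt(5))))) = Union(ProductSet({-6/7, -1/65}, {7/8}), ProductSet(Interval(-43/4, -5), Interval(-7/4, 2*sqrt(5))))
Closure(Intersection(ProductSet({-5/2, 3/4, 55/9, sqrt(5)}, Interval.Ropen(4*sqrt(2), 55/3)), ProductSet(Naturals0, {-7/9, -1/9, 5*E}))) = EmptySet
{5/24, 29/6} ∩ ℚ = {5/24, 29/6}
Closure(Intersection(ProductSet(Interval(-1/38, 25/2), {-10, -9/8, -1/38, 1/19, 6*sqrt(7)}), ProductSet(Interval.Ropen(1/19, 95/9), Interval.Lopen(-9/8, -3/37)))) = EmptySet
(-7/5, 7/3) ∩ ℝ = (-7/5, 7/3)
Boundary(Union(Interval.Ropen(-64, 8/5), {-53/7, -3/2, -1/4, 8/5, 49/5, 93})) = {-64, 8/5, 49/5, 93}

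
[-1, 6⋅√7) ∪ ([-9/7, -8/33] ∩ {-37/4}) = [-1, 6⋅√7)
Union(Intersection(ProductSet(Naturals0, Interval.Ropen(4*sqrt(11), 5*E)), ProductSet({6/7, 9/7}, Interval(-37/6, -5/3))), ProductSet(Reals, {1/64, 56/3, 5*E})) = ProductSet(Reals, {1/64, 56/3, 5*E})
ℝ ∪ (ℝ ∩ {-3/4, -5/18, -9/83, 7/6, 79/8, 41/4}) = ℝ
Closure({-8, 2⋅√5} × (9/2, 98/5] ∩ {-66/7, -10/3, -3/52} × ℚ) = ∅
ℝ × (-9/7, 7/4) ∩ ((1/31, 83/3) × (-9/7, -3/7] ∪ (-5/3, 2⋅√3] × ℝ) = ((1/31, 83/3) × (-9/7, -3/7]) ∪ ((-5/3, 2⋅√3] × (-9/7, 7/4))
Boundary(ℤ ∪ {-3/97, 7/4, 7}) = ℤ ∪ {-3/97, 7/4}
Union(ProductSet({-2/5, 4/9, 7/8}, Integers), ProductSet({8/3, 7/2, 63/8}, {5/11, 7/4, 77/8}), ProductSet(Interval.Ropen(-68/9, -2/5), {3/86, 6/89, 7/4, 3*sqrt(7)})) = Union(ProductSet({-2/5, 4/9, 7/8}, Integers), ProductSet({8/3, 7/2, 63/8}, {5/11, 7/4, 77/8}), ProductSet(Interval.Ropen(-68/9, -2/5), {3/86, 6/89, 7/4, 3*sqrt(7)}))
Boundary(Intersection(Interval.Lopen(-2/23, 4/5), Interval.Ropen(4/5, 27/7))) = {4/5}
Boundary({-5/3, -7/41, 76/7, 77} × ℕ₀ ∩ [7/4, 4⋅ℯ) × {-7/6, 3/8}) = ∅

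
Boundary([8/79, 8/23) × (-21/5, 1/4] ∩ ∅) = ∅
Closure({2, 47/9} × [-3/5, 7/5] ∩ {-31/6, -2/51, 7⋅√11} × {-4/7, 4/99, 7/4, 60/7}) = ∅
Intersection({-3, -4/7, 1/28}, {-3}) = {-3}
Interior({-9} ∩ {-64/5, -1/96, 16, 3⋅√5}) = ∅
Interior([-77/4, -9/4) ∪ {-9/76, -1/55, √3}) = (-77/4, -9/4)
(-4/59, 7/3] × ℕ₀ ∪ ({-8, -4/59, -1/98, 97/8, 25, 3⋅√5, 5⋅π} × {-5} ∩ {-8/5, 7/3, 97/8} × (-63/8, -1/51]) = ({97/8} × {-5}) ∪ ((-4/59, 7/3] × ℕ₀)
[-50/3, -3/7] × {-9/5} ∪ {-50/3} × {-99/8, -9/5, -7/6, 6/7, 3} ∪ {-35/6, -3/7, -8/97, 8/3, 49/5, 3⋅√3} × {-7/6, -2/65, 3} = ([-50/3, -3/7] × {-9/5}) ∪ ({-50/3} × {-99/8, -9/5, -7/6, 6/7, 3}) ∪ ({-35/6, -3/7, -8/97, 8/3, 49/5, 3⋅√3} × {-7/6, -2/65, 3})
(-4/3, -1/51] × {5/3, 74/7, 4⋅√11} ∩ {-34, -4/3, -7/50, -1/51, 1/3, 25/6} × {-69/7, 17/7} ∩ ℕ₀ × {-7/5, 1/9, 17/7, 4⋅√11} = ∅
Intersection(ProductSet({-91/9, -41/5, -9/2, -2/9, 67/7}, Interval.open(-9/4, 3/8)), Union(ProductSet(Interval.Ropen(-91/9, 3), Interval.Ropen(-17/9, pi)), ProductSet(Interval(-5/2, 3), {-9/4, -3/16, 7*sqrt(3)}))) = ProductSet({-91/9, -41/5, -9/2, -2/9}, Interval.Ropen(-17/9, 3/8))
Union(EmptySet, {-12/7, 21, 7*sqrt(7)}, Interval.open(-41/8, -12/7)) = Union({21, 7*sqrt(7)}, Interval.Lopen(-41/8, -12/7))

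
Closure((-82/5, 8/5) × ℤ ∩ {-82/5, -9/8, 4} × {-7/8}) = ∅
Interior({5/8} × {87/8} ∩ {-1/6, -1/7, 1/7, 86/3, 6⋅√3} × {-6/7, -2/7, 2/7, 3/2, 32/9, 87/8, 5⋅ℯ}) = ∅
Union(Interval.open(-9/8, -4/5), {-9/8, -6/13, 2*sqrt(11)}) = Union({-6/13, 2*sqrt(11)}, Interval.Ropen(-9/8, -4/5))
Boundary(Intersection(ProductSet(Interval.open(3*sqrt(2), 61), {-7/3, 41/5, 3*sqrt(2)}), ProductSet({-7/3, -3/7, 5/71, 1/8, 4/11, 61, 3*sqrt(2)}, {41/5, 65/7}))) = EmptySet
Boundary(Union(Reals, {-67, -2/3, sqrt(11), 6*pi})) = EmptySet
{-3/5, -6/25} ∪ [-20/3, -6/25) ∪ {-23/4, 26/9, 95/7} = [-20/3, -6/25] ∪ {26/9, 95/7}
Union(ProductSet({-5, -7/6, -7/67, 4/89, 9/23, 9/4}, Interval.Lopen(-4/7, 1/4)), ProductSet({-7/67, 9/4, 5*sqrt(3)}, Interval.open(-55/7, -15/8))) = Union(ProductSet({-7/67, 9/4, 5*sqrt(3)}, Interval.open(-55/7, -15/8)), ProductSet({-5, -7/6, -7/67, 4/89, 9/23, 9/4}, Interval.Lopen(-4/7, 1/4)))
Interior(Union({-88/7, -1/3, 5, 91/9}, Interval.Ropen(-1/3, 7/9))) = Interval.open(-1/3, 7/9)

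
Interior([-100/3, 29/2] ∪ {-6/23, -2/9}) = (-100/3, 29/2)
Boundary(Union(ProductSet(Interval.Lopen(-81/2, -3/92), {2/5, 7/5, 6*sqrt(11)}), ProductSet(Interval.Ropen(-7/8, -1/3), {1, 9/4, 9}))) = Union(ProductSet(Interval(-81/2, -3/92), {2/5, 7/5, 6*sqrt(11)}), ProductSet(Interval(-7/8, -1/3), {1, 9/4, 9}))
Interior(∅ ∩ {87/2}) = ∅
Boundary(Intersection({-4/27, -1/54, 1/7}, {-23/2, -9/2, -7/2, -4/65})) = EmptySet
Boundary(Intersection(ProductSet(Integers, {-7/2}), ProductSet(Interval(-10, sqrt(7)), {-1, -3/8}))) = EmptySet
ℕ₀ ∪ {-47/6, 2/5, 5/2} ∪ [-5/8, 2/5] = {-47/6, 5/2} ∪ [-5/8, 2/5] ∪ ℕ₀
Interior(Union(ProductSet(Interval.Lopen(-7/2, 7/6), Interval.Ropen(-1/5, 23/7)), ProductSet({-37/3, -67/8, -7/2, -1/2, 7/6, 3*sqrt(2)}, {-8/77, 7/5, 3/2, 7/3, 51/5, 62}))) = ProductSet(Interval.open(-7/2, 7/6), Interval.open(-1/5, 23/7))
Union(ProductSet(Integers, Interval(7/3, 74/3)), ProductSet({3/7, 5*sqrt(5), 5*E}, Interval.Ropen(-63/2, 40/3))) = Union(ProductSet({3/7, 5*sqrt(5), 5*E}, Interval.Ropen(-63/2, 40/3)), ProductSet(Integers, Interval(7/3, 74/3)))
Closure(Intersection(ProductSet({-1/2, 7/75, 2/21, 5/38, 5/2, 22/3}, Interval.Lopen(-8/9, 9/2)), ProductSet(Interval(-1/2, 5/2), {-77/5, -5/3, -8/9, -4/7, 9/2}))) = ProductSet({-1/2, 7/75, 2/21, 5/38, 5/2}, {-4/7, 9/2})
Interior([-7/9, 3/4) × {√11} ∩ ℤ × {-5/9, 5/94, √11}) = ∅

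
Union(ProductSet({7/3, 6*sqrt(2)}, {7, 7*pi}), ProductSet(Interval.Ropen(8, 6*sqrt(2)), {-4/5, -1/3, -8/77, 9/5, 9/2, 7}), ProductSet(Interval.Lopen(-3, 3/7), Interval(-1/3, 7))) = Union(ProductSet({7/3, 6*sqrt(2)}, {7, 7*pi}), ProductSet(Interval.Lopen(-3, 3/7), Interval(-1/3, 7)), ProductSet(Interval.Ropen(8, 6*sqrt(2)), {-4/5, -1/3, -8/77, 9/5, 9/2, 7}))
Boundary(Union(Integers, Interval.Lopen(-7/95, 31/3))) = Union(Complement(Integers, Interval.open(-7/95, 31/3)), {-7/95, 31/3})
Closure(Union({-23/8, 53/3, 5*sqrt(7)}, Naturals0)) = Union({-23/8, 53/3, 5*sqrt(7)}, Naturals0)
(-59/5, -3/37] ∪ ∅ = (-59/5, -3/37]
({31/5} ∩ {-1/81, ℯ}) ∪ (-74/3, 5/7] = (-74/3, 5/7]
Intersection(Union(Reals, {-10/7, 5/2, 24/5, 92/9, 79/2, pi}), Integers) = Integers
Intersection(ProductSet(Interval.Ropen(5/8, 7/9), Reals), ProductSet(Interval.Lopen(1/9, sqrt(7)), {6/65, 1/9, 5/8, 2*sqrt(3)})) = ProductSet(Interval.Ropen(5/8, 7/9), {6/65, 1/9, 5/8, 2*sqrt(3)})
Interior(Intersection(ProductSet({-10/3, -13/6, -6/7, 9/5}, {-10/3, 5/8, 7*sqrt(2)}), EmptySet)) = EmptySet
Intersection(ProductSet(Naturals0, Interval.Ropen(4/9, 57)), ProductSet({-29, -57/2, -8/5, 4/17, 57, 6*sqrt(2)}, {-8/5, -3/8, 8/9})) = ProductSet({57}, {8/9})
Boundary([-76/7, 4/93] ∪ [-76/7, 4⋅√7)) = {-76/7, 4⋅√7}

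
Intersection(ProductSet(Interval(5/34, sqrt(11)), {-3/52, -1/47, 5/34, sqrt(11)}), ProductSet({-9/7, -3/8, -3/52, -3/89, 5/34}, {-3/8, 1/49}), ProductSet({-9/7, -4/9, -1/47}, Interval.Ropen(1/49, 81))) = EmptySet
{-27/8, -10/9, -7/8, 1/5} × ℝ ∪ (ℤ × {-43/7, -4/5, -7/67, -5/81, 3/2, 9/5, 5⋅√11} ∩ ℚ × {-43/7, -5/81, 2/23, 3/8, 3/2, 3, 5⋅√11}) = ({-27/8, -10/9, -7/8, 1/5} × ℝ) ∪ (ℤ × {-43/7, -5/81, 3/2, 5⋅√11})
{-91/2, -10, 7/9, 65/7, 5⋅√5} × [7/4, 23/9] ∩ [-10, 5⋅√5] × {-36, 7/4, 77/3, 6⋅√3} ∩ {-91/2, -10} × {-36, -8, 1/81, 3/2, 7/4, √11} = {-10} × {7/4}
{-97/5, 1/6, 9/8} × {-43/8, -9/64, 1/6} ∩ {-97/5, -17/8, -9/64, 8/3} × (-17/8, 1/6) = {-97/5} × {-9/64}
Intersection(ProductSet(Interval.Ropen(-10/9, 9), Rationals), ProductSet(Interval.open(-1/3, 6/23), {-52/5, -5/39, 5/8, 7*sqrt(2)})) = ProductSet(Interval.open(-1/3, 6/23), {-52/5, -5/39, 5/8})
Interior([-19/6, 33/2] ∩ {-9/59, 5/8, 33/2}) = ∅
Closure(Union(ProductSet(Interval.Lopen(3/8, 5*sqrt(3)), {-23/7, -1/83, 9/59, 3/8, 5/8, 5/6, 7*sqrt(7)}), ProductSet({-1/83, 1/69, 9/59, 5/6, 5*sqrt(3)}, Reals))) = Union(ProductSet({-1/83, 1/69, 9/59, 5/6, 5*sqrt(3)}, Reals), ProductSet(Interval(3/8, 5*sqrt(3)), {-23/7, -1/83, 9/59, 3/8, 5/8, 5/6, 7*sqrt(7)}))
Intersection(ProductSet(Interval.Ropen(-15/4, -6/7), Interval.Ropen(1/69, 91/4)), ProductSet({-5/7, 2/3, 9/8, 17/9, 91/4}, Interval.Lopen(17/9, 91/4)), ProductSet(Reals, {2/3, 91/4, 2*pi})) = EmptySet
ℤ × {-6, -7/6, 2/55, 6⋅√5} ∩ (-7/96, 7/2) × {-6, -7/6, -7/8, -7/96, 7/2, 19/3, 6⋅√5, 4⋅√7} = {0, 1, 2, 3} × {-6, -7/6, 6⋅√5}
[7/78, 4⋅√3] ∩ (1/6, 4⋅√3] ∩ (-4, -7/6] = ∅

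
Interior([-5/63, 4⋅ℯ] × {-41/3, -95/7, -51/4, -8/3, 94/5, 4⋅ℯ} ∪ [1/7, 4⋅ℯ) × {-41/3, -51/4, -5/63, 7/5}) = ∅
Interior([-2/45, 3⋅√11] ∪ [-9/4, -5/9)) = (-9/4, -5/9) ∪ (-2/45, 3⋅√11)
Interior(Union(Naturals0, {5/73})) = EmptySet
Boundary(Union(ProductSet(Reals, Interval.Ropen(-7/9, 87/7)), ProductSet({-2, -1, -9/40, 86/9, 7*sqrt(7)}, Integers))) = Union(ProductSet({-2, -1, -9/40, 86/9, 7*sqrt(7)}, Complement(Integers, Interval.open(-7/9, 87/7))), ProductSet(Reals, {-7/9, 87/7}))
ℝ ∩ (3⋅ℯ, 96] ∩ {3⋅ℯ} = ∅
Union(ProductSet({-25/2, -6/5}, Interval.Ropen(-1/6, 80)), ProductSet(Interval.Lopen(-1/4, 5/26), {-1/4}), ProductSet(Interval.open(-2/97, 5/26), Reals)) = Union(ProductSet({-25/2, -6/5}, Interval.Ropen(-1/6, 80)), ProductSet(Interval.Lopen(-1/4, 5/26), {-1/4}), ProductSet(Interval.open(-2/97, 5/26), Reals))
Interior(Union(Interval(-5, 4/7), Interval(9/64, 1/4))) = Interval.open(-5, 4/7)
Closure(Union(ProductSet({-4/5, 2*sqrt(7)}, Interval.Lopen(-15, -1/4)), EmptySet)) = ProductSet({-4/5, 2*sqrt(7)}, Interval(-15, -1/4))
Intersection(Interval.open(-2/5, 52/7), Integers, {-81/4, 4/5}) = EmptySet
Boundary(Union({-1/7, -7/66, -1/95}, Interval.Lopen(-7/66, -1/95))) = {-1/7, -7/66, -1/95}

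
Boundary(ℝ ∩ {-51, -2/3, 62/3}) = {-51, -2/3, 62/3}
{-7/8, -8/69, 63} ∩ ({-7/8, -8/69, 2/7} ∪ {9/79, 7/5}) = {-7/8, -8/69}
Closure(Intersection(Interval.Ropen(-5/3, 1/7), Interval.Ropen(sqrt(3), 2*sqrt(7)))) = EmptySet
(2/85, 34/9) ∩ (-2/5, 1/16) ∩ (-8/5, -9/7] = ∅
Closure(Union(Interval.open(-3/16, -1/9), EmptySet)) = Interval(-3/16, -1/9)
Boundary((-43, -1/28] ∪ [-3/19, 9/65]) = {-43, 9/65}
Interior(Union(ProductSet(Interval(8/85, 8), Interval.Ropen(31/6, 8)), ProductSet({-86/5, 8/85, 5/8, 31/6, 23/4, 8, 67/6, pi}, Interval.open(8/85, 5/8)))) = ProductSet(Interval.open(8/85, 8), Interval.open(31/6, 8))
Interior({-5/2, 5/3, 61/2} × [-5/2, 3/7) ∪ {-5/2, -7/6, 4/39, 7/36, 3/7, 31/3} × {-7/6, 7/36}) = ∅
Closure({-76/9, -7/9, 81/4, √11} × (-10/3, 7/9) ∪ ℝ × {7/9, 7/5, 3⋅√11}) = (ℝ × {7/9, 7/5, 3⋅√11}) ∪ ({-76/9, -7/9, 81/4, √11} × [-10/3, 7/9])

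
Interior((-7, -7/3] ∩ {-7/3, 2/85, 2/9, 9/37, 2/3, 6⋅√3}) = ∅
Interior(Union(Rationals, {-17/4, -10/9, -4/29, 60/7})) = EmptySet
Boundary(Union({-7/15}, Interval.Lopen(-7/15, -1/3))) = {-7/15, -1/3}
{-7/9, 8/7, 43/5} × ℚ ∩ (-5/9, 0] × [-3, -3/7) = ∅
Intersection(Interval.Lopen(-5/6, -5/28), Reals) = Interval.Lopen(-5/6, -5/28)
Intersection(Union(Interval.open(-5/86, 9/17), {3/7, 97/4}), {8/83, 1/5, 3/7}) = {8/83, 1/5, 3/7}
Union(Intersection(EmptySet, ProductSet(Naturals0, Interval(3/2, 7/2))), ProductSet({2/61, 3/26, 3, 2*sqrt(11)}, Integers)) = ProductSet({2/61, 3/26, 3, 2*sqrt(11)}, Integers)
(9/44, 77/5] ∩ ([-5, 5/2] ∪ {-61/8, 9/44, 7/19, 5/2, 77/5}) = (9/44, 5/2] ∪ {77/5}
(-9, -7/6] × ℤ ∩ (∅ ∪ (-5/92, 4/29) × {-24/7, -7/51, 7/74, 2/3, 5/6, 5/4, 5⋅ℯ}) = ∅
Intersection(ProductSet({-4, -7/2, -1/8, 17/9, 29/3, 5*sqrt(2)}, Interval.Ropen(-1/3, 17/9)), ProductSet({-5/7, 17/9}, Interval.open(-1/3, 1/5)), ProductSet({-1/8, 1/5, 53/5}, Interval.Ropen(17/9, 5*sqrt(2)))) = EmptySet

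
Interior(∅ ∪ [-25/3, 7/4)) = (-25/3, 7/4)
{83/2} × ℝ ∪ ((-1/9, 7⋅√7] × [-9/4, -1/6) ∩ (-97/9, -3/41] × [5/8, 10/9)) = {83/2} × ℝ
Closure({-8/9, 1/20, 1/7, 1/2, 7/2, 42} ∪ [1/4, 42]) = {-8/9, 1/20, 1/7} ∪ [1/4, 42]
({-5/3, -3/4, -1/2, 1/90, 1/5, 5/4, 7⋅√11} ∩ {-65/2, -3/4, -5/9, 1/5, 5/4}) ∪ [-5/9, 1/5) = {-3/4, 5/4} ∪ [-5/9, 1/5]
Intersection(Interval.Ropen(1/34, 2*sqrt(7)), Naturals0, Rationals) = Range(1, 6, 1)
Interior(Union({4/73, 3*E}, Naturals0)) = EmptySet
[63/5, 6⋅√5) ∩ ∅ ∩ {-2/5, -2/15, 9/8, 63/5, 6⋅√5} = ∅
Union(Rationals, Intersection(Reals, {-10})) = Rationals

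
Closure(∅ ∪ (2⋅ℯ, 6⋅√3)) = [2⋅ℯ, 6⋅√3]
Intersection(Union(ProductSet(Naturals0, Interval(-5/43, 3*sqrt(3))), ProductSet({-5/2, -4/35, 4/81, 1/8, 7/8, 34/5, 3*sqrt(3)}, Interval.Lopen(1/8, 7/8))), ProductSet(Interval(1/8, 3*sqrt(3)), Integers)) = ProductSet(Range(1, 6, 1), Range(0, 6, 1))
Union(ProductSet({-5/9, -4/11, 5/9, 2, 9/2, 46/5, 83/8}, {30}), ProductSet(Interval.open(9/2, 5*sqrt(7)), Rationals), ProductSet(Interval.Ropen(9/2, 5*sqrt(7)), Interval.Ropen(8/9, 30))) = Union(ProductSet({-5/9, -4/11, 5/9, 2, 9/2, 46/5, 83/8}, {30}), ProductSet(Interval.Ropen(9/2, 5*sqrt(7)), Interval.Ropen(8/9, 30)), ProductSet(Interval.open(9/2, 5*sqrt(7)), Rationals))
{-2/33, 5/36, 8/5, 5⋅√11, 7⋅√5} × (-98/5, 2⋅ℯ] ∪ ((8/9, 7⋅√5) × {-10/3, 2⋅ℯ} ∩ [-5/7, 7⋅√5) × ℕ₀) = {-2/33, 5/36, 8/5, 5⋅√11, 7⋅√5} × (-98/5, 2⋅ℯ]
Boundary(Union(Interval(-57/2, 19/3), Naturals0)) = Union(Complement(Naturals0, Interval.open(-57/2, 19/3)), {-57/2, 19/3})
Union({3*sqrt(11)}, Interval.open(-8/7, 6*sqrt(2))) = Union({3*sqrt(11)}, Interval.open(-8/7, 6*sqrt(2)))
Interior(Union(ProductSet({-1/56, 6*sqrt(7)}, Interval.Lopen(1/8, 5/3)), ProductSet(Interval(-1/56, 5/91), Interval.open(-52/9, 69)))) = ProductSet(Interval.open(-1/56, 5/91), Interval.open(-52/9, 69))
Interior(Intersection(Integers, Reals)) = EmptySet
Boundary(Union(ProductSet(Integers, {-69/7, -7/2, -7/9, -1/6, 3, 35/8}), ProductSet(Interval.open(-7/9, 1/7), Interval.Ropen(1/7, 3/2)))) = Union(ProductSet({-7/9, 1/7}, Interval(1/7, 3/2)), ProductSet(Integers, {-69/7, -7/2, -7/9, -1/6, 3, 35/8}), ProductSet(Interval(-7/9, 1/7), {1/7, 3/2}))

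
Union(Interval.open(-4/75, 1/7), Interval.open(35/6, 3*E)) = Union(Interval.open(-4/75, 1/7), Interval.open(35/6, 3*E))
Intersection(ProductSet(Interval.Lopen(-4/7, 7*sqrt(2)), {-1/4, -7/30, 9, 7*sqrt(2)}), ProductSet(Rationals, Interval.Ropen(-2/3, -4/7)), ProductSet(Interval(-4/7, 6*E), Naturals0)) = EmptySet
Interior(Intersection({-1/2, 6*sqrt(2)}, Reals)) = EmptySet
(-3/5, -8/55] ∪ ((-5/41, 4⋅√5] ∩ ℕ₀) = (-3/5, -8/55] ∪ {0, 1, …, 8}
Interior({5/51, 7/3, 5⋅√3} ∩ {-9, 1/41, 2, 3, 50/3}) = ∅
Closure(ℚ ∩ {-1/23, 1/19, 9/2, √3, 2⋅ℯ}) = {-1/23, 1/19, 9/2}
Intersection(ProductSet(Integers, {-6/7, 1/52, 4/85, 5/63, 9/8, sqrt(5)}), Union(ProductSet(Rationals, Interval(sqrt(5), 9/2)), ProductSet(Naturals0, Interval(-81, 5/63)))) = Union(ProductSet(Integers, {sqrt(5)}), ProductSet(Naturals0, {-6/7, 1/52, 4/85, 5/63}))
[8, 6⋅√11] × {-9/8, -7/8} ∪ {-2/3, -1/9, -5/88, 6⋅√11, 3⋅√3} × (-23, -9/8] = ([8, 6⋅√11] × {-9/8, -7/8}) ∪ ({-2/3, -1/9, -5/88, 6⋅√11, 3⋅√3} × (-23, -9/8])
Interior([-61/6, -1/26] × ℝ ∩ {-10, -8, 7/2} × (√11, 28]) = ∅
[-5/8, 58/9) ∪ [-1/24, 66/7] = [-5/8, 66/7]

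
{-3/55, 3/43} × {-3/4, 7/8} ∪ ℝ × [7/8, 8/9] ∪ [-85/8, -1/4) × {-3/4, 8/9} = ({-3/55, 3/43} × {-3/4, 7/8}) ∪ (ℝ × [7/8, 8/9]) ∪ ([-85/8, -1/4) × {-3/4, 8/9})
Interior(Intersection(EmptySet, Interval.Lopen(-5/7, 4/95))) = EmptySet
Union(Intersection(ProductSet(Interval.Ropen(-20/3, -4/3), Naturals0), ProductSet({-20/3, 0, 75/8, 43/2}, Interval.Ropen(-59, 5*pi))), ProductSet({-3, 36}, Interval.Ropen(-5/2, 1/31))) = Union(ProductSet({-20/3}, Range(0, 16, 1)), ProductSet({-3, 36}, Interval.Ropen(-5/2, 1/31)))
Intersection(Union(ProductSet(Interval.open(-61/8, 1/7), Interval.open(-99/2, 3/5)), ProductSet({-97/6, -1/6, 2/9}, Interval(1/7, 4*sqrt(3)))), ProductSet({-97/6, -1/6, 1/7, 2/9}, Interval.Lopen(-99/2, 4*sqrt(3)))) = Union(ProductSet({-1/6}, Interval.open(-99/2, 3/5)), ProductSet({-97/6, -1/6, 2/9}, Interval(1/7, 4*sqrt(3))))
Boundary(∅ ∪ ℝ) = ∅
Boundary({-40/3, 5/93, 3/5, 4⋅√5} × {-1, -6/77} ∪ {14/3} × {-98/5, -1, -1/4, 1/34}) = ({14/3} × {-98/5, -1, -1/4, 1/34}) ∪ ({-40/3, 5/93, 3/5, 4⋅√5} × {-1, -6/77})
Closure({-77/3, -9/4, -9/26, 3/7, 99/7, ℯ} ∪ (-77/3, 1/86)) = [-77/3, 1/86] ∪ {3/7, 99/7, ℯ}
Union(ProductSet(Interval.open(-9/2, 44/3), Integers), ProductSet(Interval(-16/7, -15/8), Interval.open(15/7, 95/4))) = Union(ProductSet(Interval.open(-9/2, 44/3), Integers), ProductSet(Interval(-16/7, -15/8), Interval.open(15/7, 95/4)))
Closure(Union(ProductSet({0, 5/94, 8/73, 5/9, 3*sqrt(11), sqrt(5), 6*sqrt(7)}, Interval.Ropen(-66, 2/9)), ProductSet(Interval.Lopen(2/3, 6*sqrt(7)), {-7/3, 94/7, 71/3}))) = Union(ProductSet({0, 5/94, 8/73, 5/9, 3*sqrt(11), sqrt(5), 6*sqrt(7)}, Interval(-66, 2/9)), ProductSet(Interval(2/3, 6*sqrt(7)), {-7/3, 94/7, 71/3}))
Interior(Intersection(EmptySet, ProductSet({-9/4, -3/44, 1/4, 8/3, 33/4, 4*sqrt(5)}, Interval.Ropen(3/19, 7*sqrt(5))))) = EmptySet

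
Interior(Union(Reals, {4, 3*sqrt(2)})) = Reals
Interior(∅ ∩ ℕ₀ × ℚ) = ∅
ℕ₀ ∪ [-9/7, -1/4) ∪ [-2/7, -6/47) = [-9/7, -6/47) ∪ ℕ₀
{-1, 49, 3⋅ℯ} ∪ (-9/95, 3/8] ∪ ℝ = (-∞, ∞)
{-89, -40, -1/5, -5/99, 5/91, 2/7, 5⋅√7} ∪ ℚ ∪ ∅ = ℚ ∪ {5⋅√7}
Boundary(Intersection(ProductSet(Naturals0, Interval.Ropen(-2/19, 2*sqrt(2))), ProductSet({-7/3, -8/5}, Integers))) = EmptySet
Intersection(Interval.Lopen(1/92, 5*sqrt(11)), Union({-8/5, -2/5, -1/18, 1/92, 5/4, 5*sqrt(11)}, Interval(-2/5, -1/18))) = {5/4, 5*sqrt(11)}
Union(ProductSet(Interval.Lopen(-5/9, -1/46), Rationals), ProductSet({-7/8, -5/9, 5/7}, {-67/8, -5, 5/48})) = Union(ProductSet({-7/8, -5/9, 5/7}, {-67/8, -5, 5/48}), ProductSet(Interval.Lopen(-5/9, -1/46), Rationals))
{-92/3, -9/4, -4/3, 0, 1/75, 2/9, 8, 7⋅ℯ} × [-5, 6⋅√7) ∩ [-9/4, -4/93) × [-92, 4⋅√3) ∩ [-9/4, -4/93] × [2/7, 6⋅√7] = {-9/4, -4/3} × [2/7, 4⋅√3)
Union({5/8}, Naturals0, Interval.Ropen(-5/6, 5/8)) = Union(Interval(-5/6, 5/8), Naturals0)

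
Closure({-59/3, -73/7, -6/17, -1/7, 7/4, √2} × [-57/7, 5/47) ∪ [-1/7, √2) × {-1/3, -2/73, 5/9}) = ([-1/7, √2] × {-1/3, -2/73, 5/9}) ∪ ({-59/3, -73/7, -6/17, -1/7, 7/4, √2} × [-57/7, 5/47])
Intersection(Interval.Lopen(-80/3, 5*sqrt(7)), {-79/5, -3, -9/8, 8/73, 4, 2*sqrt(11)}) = {-79/5, -3, -9/8, 8/73, 4, 2*sqrt(11)}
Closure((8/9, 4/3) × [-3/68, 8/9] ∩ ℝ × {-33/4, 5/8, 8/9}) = [8/9, 4/3] × {5/8, 8/9}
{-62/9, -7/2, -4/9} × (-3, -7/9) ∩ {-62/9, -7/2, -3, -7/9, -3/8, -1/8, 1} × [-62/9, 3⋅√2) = {-62/9, -7/2} × (-3, -7/9)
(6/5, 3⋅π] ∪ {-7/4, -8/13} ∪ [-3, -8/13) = [-3, -8/13] ∪ (6/5, 3⋅π]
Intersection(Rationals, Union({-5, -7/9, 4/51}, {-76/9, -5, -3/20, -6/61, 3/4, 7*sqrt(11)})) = {-76/9, -5, -7/9, -3/20, -6/61, 4/51, 3/4}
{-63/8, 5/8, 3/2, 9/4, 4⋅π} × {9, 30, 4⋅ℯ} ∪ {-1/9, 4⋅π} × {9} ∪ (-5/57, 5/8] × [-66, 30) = ({-1/9, 4⋅π} × {9}) ∪ ((-5/57, 5/8] × [-66, 30)) ∪ ({-63/8, 5/8, 3/2, 9/4, 4⋅π} × {9, 30, 4⋅ℯ})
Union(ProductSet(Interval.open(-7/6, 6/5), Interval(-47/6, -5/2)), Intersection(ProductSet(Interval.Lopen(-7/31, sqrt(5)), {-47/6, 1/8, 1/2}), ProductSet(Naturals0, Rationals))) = Union(ProductSet(Interval.open(-7/6, 6/5), Interval(-47/6, -5/2)), ProductSet(Range(0, 3, 1), {-47/6, 1/8, 1/2}))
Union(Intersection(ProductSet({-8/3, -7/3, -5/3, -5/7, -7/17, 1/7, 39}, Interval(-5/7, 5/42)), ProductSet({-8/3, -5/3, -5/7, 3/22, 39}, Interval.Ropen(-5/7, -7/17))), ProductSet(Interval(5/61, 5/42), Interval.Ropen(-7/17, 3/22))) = Union(ProductSet({-8/3, -5/3, -5/7, 39}, Interval.Ropen(-5/7, -7/17)), ProductSet(Interval(5/61, 5/42), Interval.Ropen(-7/17, 3/22)))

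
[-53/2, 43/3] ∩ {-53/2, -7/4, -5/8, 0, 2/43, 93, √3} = {-53/2, -7/4, -5/8, 0, 2/43, √3}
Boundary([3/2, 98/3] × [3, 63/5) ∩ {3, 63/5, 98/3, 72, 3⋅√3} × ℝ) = {3, 63/5, 98/3, 3⋅√3} × [3, 63/5]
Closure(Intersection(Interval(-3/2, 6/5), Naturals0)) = Range(0, 2, 1)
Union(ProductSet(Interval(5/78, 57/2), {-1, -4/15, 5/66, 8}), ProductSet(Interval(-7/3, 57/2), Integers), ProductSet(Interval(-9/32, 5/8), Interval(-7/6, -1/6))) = Union(ProductSet(Interval(-7/3, 57/2), Integers), ProductSet(Interval(-9/32, 5/8), Interval(-7/6, -1/6)), ProductSet(Interval(5/78, 57/2), {-1, -4/15, 5/66, 8}))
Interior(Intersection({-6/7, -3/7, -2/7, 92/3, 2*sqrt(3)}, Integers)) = EmptySet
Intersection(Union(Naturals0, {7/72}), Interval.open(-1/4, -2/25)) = EmptySet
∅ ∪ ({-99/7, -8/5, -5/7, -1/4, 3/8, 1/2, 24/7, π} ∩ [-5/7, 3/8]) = {-5/7, -1/4, 3/8}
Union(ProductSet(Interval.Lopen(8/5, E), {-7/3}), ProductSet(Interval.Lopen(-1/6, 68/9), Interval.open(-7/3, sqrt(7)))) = Union(ProductSet(Interval.Lopen(-1/6, 68/9), Interval.open(-7/3, sqrt(7))), ProductSet(Interval.Lopen(8/5, E), {-7/3}))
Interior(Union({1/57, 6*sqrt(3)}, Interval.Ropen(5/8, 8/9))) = Interval.open(5/8, 8/9)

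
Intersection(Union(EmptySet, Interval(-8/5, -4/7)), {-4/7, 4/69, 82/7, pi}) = {-4/7}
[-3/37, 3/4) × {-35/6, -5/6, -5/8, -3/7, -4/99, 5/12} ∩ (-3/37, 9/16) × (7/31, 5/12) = ∅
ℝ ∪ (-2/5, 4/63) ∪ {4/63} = (-∞, ∞)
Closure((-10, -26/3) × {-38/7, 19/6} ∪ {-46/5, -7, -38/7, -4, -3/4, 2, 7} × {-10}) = ([-10, -26/3] × {-38/7, 19/6}) ∪ ({-46/5, -7, -38/7, -4, -3/4, 2, 7} × {-10})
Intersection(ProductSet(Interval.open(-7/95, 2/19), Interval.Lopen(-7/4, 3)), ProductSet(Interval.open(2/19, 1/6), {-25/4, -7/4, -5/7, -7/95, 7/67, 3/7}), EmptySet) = EmptySet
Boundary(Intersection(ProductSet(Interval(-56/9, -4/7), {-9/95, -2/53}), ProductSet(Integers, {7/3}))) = EmptySet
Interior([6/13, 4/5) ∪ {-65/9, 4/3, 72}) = (6/13, 4/5)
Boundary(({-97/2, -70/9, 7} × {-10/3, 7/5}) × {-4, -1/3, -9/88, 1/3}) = ({-97/2, -70/9, 7} × {-10/3, 7/5}) × {-4, -1/3, -9/88, 1/3}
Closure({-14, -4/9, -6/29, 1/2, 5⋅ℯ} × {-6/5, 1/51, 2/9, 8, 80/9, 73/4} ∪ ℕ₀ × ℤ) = (ℕ₀ × ℤ) ∪ ({-14, -4/9, -6/29, 1/2, 5⋅ℯ} × {-6/5, 1/51, 2/9, 8, 80/9, 73/4})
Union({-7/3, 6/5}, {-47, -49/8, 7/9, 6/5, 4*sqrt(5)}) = {-47, -49/8, -7/3, 7/9, 6/5, 4*sqrt(5)}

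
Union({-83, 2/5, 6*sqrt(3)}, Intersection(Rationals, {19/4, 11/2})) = {-83, 2/5, 19/4, 11/2, 6*sqrt(3)}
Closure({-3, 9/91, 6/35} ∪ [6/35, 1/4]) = {-3, 9/91} ∪ [6/35, 1/4]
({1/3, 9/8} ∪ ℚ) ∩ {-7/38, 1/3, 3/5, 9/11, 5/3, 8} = {-7/38, 1/3, 3/5, 9/11, 5/3, 8}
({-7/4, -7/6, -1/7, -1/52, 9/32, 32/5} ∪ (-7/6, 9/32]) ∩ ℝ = {-7/4, 32/5} ∪ [-7/6, 9/32]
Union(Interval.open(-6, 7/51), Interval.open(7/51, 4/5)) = Union(Interval.open(-6, 7/51), Interval.open(7/51, 4/5))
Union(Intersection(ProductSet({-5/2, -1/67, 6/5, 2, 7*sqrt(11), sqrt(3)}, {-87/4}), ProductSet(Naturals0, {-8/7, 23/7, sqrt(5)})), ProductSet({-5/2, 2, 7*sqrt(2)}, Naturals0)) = ProductSet({-5/2, 2, 7*sqrt(2)}, Naturals0)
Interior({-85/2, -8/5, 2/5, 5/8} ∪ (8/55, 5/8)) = (8/55, 5/8)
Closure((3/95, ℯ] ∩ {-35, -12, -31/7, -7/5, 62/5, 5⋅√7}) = ∅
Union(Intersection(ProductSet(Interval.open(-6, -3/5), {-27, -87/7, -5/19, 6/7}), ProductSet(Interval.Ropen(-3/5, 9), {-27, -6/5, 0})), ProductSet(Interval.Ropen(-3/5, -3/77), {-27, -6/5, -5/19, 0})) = ProductSet(Interval.Ropen(-3/5, -3/77), {-27, -6/5, -5/19, 0})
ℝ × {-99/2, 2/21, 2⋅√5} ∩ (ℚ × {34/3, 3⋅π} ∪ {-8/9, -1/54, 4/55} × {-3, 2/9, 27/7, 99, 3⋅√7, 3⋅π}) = ∅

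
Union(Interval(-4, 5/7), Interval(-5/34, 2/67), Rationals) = Union(Interval(-4, 5/7), Rationals)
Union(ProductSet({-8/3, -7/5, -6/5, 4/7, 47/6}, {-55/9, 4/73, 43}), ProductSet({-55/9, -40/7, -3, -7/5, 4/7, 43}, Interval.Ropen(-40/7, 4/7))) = Union(ProductSet({-8/3, -7/5, -6/5, 4/7, 47/6}, {-55/9, 4/73, 43}), ProductSet({-55/9, -40/7, -3, -7/5, 4/7, 43}, Interval.Ropen(-40/7, 4/7)))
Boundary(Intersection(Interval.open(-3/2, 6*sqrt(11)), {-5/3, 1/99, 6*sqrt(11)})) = {1/99}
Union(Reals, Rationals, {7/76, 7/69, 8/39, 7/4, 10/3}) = Reals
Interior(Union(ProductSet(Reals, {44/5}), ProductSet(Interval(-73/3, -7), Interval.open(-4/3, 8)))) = ProductSet(Interval.open(-73/3, -7), Interval.open(-4/3, 8))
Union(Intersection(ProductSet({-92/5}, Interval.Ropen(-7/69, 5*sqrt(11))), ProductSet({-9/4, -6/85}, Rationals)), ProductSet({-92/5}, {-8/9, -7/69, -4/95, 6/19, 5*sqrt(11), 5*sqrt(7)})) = ProductSet({-92/5}, {-8/9, -7/69, -4/95, 6/19, 5*sqrt(11), 5*sqrt(7)})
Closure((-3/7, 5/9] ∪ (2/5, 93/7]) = [-3/7, 93/7]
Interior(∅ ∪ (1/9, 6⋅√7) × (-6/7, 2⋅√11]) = (1/9, 6⋅√7) × (-6/7, 2⋅√11)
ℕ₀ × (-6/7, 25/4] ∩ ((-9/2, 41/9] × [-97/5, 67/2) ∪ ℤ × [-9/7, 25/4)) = (ℕ₀ × (-6/7, 25/4)) ∪ ({0, 1, …, 4} × (-6/7, 25/4])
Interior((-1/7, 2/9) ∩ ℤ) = ∅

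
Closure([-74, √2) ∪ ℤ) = ℤ ∪ [-74, √2]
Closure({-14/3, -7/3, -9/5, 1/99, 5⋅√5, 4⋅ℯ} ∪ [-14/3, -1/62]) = [-14/3, -1/62] ∪ {1/99, 5⋅√5, 4⋅ℯ}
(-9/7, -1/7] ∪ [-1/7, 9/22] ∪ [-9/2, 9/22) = [-9/2, 9/22]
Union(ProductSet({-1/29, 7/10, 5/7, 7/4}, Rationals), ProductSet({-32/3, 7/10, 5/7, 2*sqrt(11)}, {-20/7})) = Union(ProductSet({-32/3, 7/10, 5/7, 2*sqrt(11)}, {-20/7}), ProductSet({-1/29, 7/10, 5/7, 7/4}, Rationals))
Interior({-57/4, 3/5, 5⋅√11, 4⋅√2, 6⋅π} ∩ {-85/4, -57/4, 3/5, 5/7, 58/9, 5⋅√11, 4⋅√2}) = ∅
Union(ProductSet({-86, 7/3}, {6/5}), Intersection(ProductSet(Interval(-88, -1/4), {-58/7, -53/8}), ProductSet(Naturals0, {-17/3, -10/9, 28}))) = ProductSet({-86, 7/3}, {6/5})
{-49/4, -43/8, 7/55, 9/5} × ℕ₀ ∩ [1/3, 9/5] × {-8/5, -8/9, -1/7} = ∅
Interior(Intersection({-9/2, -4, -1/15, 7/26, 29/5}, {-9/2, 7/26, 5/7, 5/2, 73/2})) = EmptySet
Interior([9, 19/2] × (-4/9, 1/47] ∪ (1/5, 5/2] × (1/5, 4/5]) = ((1/5, 5/2) × (1/5, 4/5)) ∪ ((9, 19/2) × (-4/9, 1/47))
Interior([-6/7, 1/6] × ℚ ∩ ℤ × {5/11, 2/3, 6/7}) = ∅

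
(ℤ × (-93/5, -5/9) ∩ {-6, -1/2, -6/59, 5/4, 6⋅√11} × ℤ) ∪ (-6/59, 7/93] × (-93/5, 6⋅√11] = ({-6} × {-18, -17, …, -1}) ∪ ((-6/59, 7/93] × (-93/5, 6⋅√11])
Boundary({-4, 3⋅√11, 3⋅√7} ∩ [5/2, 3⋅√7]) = {3⋅√7}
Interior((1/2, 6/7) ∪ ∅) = (1/2, 6/7)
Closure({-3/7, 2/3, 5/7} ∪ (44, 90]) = {-3/7, 2/3, 5/7} ∪ [44, 90]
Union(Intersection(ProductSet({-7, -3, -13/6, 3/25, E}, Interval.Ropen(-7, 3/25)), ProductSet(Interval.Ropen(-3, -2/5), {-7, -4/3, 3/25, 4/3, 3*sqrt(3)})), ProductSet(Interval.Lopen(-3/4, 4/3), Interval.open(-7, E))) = Union(ProductSet({-3, -13/6}, {-7, -4/3}), ProductSet(Interval.Lopen(-3/4, 4/3), Interval.open(-7, E)))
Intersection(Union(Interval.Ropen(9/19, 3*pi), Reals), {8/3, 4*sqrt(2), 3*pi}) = {8/3, 4*sqrt(2), 3*pi}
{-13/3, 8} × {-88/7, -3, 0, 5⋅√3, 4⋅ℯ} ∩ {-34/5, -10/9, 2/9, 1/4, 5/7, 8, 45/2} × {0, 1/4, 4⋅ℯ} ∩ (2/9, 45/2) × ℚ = {8} × {0}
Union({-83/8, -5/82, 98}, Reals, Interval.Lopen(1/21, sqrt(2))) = Interval(-oo, oo)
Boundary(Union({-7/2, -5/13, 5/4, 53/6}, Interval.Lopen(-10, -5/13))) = {-10, -5/13, 5/4, 53/6}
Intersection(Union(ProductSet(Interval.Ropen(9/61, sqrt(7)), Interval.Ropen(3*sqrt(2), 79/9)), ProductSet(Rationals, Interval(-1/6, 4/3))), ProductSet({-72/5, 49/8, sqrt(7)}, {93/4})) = EmptySet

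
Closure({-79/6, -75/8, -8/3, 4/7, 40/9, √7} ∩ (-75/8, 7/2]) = {-8/3, 4/7, √7}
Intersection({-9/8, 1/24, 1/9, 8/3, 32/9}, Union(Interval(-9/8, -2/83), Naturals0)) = {-9/8}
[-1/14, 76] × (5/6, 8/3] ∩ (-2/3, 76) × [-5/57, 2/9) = ∅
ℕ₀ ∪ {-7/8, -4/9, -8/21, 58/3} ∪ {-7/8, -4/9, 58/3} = {-7/8, -4/9, -8/21, 58/3} ∪ ℕ₀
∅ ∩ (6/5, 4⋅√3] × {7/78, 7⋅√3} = ∅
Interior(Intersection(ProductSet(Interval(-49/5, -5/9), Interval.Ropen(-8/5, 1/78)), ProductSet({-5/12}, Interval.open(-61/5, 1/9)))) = EmptySet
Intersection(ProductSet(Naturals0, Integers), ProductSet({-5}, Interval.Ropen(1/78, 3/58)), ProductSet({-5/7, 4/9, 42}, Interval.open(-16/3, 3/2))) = EmptySet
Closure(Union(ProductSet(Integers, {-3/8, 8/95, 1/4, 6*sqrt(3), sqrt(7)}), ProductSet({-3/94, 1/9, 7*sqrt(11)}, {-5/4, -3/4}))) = Union(ProductSet({-3/94, 1/9, 7*sqrt(11)}, {-5/4, -3/4}), ProductSet(Integers, {-3/8, 8/95, 1/4, 6*sqrt(3), sqrt(7)}))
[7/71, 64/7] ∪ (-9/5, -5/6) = (-9/5, -5/6) ∪ [7/71, 64/7]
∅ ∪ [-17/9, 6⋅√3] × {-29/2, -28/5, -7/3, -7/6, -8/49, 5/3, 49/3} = [-17/9, 6⋅√3] × {-29/2, -28/5, -7/3, -7/6, -8/49, 5/3, 49/3}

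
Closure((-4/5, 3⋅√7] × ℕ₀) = [-4/5, 3⋅√7] × ℕ₀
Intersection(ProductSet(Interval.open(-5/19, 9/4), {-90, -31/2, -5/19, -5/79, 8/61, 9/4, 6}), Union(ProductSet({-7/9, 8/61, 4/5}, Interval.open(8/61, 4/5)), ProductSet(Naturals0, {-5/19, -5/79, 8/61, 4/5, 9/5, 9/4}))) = ProductSet(Range(0, 3, 1), {-5/19, -5/79, 8/61, 9/4})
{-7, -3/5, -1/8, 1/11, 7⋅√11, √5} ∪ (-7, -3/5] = [-7, -3/5] ∪ {-1/8, 1/11, 7⋅√11, √5}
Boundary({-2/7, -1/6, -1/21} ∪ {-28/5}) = {-28/5, -2/7, -1/6, -1/21}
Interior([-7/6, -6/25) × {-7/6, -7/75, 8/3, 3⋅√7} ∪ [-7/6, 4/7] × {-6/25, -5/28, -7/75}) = ∅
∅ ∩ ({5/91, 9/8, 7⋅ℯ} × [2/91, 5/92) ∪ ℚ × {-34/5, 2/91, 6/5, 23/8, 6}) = ∅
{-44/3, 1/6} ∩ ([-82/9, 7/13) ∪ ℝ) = {-44/3, 1/6}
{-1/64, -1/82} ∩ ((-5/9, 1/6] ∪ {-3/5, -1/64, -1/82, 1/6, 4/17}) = {-1/64, -1/82}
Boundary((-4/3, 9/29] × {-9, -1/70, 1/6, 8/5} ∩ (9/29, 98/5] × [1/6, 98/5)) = ∅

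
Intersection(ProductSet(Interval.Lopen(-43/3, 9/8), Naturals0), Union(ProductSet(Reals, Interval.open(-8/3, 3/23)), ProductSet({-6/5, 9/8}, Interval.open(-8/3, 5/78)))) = ProductSet(Interval.Lopen(-43/3, 9/8), Range(0, 1, 1))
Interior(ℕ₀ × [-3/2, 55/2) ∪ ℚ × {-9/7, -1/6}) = ∅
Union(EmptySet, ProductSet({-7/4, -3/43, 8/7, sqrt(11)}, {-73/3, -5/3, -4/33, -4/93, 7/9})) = ProductSet({-7/4, -3/43, 8/7, sqrt(11)}, {-73/3, -5/3, -4/33, -4/93, 7/9})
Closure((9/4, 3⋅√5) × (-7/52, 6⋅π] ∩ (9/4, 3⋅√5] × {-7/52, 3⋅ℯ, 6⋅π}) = [9/4, 3⋅√5] × {3⋅ℯ, 6⋅π}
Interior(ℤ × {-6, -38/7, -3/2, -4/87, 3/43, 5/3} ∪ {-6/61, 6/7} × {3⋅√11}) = ∅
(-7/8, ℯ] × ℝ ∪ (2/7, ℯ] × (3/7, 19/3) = (-7/8, ℯ] × ℝ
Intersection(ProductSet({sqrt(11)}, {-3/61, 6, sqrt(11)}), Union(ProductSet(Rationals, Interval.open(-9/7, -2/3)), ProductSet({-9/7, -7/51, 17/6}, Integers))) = EmptySet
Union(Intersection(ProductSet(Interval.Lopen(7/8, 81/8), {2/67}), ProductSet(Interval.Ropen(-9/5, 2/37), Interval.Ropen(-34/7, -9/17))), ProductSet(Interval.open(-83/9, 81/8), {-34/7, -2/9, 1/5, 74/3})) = ProductSet(Interval.open(-83/9, 81/8), {-34/7, -2/9, 1/5, 74/3})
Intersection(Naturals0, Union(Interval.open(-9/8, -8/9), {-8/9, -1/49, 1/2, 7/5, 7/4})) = EmptySet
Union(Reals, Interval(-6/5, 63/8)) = Interval(-oo, oo)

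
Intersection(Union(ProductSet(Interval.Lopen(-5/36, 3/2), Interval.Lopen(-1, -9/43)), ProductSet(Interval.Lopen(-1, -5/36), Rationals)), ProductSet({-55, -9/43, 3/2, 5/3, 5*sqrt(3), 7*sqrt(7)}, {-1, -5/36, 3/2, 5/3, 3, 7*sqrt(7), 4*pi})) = ProductSet({-9/43}, {-1, -5/36, 3/2, 5/3, 3})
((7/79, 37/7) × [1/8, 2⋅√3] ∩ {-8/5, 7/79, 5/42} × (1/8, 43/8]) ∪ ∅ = {5/42} × (1/8, 2⋅√3]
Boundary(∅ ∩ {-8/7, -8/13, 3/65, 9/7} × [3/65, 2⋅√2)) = ∅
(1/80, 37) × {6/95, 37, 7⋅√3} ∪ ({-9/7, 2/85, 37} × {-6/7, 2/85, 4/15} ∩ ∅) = (1/80, 37) × {6/95, 37, 7⋅√3}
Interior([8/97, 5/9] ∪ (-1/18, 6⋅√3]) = (-1/18, 6⋅√3)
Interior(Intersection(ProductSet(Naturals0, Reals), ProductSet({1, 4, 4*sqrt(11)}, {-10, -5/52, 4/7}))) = EmptySet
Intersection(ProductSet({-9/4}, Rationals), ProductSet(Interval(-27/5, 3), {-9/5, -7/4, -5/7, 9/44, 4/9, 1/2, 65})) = ProductSet({-9/4}, {-9/5, -7/4, -5/7, 9/44, 4/9, 1/2, 65})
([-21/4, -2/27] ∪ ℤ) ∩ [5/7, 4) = {1, 2, 3}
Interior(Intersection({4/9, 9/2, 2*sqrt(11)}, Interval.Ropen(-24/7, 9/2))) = EmptySet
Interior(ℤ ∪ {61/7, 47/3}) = ∅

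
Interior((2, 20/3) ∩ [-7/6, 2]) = ∅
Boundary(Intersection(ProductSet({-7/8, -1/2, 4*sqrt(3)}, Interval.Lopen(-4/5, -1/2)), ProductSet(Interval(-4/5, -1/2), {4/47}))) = EmptySet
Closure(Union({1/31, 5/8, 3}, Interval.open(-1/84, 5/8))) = Union({3}, Interval(-1/84, 5/8))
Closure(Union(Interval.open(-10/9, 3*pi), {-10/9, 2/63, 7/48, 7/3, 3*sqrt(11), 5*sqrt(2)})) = Union({3*sqrt(11)}, Interval(-10/9, 3*pi))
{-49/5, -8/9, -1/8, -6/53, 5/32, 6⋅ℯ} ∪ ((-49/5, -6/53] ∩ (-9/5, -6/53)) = {-49/5, 5/32, 6⋅ℯ} ∪ (-9/5, -6/53]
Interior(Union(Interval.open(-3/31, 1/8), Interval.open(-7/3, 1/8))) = Interval.open(-7/3, 1/8)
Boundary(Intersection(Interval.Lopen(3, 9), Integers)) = Range(4, 10, 1)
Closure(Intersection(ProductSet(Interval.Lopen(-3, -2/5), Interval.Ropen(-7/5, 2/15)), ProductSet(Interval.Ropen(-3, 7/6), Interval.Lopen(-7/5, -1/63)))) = Union(ProductSet({-3, -2/5}, Interval(-7/5, -1/63)), ProductSet(Interval(-3, -2/5), {-7/5, -1/63}), ProductSet(Interval.Lopen(-3, -2/5), Interval.Lopen(-7/5, -1/63)))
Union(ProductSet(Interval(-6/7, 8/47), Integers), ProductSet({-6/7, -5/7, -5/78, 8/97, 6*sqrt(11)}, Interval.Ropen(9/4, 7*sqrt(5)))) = Union(ProductSet({-6/7, -5/7, -5/78, 8/97, 6*sqrt(11)}, Interval.Ropen(9/4, 7*sqrt(5))), ProductSet(Interval(-6/7, 8/47), Integers))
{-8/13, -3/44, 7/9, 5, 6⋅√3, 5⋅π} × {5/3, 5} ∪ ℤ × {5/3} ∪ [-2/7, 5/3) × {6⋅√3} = (ℤ × {5/3}) ∪ ([-2/7, 5/3) × {6⋅√3}) ∪ ({-8/13, -3/44, 7/9, 5, 6⋅√3, 5⋅π} × {5/3, 5})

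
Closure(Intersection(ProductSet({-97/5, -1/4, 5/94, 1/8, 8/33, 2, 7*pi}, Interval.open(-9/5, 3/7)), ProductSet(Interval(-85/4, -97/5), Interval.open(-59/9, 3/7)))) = ProductSet({-97/5}, Interval(-9/5, 3/7))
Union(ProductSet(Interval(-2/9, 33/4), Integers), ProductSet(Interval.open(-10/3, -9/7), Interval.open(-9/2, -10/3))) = Union(ProductSet(Interval.open(-10/3, -9/7), Interval.open(-9/2, -10/3)), ProductSet(Interval(-2/9, 33/4), Integers))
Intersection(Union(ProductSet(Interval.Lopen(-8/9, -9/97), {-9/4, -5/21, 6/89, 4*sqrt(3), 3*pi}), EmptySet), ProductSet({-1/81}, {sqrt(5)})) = EmptySet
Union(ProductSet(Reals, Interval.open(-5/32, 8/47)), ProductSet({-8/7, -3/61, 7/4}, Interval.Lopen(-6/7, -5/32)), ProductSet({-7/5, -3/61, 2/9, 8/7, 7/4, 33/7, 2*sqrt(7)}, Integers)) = Union(ProductSet({-8/7, -3/61, 7/4}, Interval.Lopen(-6/7, -5/32)), ProductSet({-7/5, -3/61, 2/9, 8/7, 7/4, 33/7, 2*sqrt(7)}, Integers), ProductSet(Reals, Interval.open(-5/32, 8/47)))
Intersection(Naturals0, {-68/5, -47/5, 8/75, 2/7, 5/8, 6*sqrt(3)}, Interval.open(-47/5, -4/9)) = EmptySet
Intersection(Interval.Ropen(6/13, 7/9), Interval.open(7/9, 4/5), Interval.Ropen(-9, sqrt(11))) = EmptySet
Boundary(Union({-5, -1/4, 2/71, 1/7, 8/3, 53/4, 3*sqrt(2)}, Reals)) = EmptySet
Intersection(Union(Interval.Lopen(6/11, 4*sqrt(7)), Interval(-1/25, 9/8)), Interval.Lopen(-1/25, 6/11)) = Interval.Lopen(-1/25, 6/11)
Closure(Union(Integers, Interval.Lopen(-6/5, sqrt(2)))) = Union(Integers, Interval(-6/5, sqrt(2)))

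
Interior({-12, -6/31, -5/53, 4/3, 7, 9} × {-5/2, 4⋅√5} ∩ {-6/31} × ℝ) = ∅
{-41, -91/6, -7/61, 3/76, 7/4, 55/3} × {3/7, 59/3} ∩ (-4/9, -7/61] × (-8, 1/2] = {-7/61} × {3/7}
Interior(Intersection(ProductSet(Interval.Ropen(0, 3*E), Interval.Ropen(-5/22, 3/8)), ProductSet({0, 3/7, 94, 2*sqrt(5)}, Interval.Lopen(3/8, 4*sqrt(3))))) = EmptySet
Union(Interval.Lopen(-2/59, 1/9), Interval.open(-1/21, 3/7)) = Interval.open(-1/21, 3/7)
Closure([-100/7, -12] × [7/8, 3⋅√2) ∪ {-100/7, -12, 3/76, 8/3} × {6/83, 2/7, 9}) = ({-100/7, -12, 3/76, 8/3} × {6/83, 2/7, 9}) ∪ ([-100/7, -12] × [7/8, 3⋅√2])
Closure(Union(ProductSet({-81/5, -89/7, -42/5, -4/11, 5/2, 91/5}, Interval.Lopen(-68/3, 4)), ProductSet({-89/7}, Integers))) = Union(ProductSet({-89/7}, Integers), ProductSet({-81/5, -89/7, -42/5, -4/11, 5/2, 91/5}, Interval(-68/3, 4)))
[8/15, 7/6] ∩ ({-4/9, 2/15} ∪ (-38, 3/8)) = ∅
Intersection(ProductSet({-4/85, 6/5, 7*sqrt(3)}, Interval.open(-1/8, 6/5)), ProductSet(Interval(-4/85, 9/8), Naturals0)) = ProductSet({-4/85}, Range(0, 2, 1))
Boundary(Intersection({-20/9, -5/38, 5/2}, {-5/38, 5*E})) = {-5/38}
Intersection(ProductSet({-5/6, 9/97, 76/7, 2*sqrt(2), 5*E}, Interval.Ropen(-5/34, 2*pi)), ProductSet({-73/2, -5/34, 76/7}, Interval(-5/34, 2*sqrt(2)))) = ProductSet({76/7}, Interval(-5/34, 2*sqrt(2)))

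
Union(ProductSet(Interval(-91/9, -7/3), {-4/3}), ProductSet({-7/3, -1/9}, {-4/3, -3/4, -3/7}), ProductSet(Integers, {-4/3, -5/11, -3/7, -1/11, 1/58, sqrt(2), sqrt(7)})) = Union(ProductSet({-7/3, -1/9}, {-4/3, -3/4, -3/7}), ProductSet(Integers, {-4/3, -5/11, -3/7, -1/11, 1/58, sqrt(2), sqrt(7)}), ProductSet(Interval(-91/9, -7/3), {-4/3}))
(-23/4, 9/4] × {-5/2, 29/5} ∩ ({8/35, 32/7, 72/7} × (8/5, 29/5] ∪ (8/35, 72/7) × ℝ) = ({8/35} × {29/5}) ∪ ((8/35, 9/4] × {-5/2, 29/5})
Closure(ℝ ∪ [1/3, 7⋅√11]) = (-∞, ∞)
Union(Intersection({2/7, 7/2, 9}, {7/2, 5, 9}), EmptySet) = {7/2, 9}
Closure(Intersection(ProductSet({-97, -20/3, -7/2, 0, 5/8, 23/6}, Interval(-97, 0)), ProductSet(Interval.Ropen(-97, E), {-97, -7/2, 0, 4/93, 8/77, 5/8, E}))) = ProductSet({-97, -20/3, -7/2, 0, 5/8}, {-97, -7/2, 0})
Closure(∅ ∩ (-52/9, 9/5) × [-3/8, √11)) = ∅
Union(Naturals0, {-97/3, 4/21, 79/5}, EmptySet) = Union({-97/3, 4/21, 79/5}, Naturals0)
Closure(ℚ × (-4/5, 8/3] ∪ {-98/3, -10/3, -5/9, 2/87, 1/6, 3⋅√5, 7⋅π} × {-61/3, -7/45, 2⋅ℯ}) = (ℝ × [-4/5, 8/3]) ∪ ({-98/3, -10/3, -5/9, 2/87, 1/6, 3⋅√5, 7⋅π} × {-61/3, -7/45, 2⋅ℯ})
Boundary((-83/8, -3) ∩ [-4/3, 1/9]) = ∅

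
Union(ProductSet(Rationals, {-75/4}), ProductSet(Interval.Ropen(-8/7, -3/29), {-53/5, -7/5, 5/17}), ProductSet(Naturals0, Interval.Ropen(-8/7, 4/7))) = Union(ProductSet(Interval.Ropen(-8/7, -3/29), {-53/5, -7/5, 5/17}), ProductSet(Naturals0, Interval.Ropen(-8/7, 4/7)), ProductSet(Rationals, {-75/4}))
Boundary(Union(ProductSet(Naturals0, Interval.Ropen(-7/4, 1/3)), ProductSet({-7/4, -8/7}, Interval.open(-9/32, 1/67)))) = Union(ProductSet({-7/4, -8/7}, Interval(-9/32, 1/67)), ProductSet(Naturals0, Interval(-7/4, 1/3)))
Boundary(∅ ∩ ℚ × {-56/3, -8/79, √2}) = ∅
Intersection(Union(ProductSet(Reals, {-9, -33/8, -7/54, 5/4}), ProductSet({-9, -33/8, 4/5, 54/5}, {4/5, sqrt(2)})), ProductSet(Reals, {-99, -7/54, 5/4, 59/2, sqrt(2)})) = Union(ProductSet({-9, -33/8, 4/5, 54/5}, {sqrt(2)}), ProductSet(Reals, {-7/54, 5/4}))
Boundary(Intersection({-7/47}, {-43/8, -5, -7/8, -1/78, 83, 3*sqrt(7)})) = EmptySet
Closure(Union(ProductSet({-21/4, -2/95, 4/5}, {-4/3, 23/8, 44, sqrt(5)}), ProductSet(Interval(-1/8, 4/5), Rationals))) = Union(ProductSet({-21/4, -2/95, 4/5}, {-4/3, 23/8, 44, sqrt(5)}), ProductSet(Interval(-1/8, 4/5), Reals))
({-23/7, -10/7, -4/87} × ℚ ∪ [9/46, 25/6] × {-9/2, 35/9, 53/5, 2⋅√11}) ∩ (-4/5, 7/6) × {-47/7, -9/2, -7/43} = ({-4/87} × {-47/7, -9/2, -7/43}) ∪ ([9/46, 7/6) × {-9/2})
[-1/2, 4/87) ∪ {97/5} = [-1/2, 4/87) ∪ {97/5}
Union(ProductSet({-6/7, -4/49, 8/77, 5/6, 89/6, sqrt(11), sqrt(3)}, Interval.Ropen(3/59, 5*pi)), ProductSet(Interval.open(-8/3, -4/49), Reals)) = Union(ProductSet({-6/7, -4/49, 8/77, 5/6, 89/6, sqrt(11), sqrt(3)}, Interval.Ropen(3/59, 5*pi)), ProductSet(Interval.open(-8/3, -4/49), Reals))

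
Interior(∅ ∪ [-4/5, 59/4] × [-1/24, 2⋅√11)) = (-4/5, 59/4) × (-1/24, 2⋅√11)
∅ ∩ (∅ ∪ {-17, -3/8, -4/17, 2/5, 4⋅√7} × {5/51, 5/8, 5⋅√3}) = ∅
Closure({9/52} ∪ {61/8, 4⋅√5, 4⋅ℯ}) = {9/52, 61/8, 4⋅√5, 4⋅ℯ}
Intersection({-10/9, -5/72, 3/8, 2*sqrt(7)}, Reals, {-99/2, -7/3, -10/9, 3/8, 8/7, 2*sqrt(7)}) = {-10/9, 3/8, 2*sqrt(7)}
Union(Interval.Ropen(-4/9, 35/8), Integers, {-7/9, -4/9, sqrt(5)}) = Union({-7/9}, Integers, Interval.Ropen(-4/9, 35/8))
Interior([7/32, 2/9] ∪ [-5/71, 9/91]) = (-5/71, 9/91) ∪ (7/32, 2/9)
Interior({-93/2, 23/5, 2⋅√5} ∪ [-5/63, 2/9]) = (-5/63, 2/9)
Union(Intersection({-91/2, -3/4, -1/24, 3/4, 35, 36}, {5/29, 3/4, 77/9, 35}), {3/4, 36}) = {3/4, 35, 36}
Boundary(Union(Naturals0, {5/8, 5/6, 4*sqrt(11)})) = Union({5/8, 5/6, 4*sqrt(11)}, Naturals0)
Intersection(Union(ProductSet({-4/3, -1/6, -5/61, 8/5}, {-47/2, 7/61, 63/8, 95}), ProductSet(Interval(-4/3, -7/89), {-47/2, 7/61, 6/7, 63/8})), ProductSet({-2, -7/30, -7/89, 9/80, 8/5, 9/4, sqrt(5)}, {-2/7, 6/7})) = ProductSet({-7/30, -7/89}, {6/7})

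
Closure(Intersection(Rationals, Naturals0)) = Naturals0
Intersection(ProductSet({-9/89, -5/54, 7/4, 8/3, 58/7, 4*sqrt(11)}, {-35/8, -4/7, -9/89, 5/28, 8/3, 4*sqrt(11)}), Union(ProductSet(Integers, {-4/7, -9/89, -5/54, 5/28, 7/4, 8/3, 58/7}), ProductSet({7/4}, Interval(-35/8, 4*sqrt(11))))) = ProductSet({7/4}, {-35/8, -4/7, -9/89, 5/28, 8/3, 4*sqrt(11)})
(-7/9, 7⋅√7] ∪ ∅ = (-7/9, 7⋅√7]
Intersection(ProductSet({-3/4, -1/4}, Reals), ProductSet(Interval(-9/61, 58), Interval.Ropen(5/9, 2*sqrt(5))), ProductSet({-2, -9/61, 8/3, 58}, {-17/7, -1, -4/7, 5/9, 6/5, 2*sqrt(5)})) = EmptySet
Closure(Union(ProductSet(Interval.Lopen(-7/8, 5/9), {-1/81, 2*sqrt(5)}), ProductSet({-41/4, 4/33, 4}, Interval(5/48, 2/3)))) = Union(ProductSet({-41/4, 4/33, 4}, Interval(5/48, 2/3)), ProductSet(Interval(-7/8, 5/9), {-1/81, 2*sqrt(5)}))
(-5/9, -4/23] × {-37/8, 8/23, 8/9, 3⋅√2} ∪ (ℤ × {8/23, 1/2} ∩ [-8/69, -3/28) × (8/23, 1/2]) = (-5/9, -4/23] × {-37/8, 8/23, 8/9, 3⋅√2}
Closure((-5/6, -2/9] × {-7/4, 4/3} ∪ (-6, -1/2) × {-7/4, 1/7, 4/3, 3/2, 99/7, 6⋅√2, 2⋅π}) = ([-5/6, -2/9] × {-7/4, 4/3}) ∪ ([-6, -1/2] × {-7/4, 1/7, 4/3, 3/2, 99/7, 6⋅√2, 2⋅π})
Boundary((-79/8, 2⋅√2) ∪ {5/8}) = {-79/8, 2⋅√2}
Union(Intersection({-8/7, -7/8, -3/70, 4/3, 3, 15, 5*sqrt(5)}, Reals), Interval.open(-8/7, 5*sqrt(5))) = Union({15}, Interval(-8/7, 5*sqrt(5)))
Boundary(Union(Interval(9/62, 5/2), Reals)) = EmptySet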